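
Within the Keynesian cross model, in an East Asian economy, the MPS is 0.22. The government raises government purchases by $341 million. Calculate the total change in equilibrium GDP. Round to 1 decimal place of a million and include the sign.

+$1,550.0 million

MPC = 1 − MPS = 1 − 0.22 = 0.78.
Spending multiplier = 1/(1 − MPC) = 1/(1 − 0.78) = 1/0.22 ≈ 4.545.
ΔY = k × ΔG = (+$341 million) / 0.22 = +$1,550 million.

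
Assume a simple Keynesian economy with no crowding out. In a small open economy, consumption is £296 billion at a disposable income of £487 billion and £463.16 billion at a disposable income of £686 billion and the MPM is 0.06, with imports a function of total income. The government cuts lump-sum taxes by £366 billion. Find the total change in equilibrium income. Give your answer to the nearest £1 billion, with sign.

+£1,397 billion

MPC = ΔC/ΔYd = (463.16 − 296)/(686 − 487) = 167.16/199 = 0.84.
A lump-sum tax change of −£366 billion shifts disposable income by +£366 billion; first-round consumption changes by −c × ΔT = −0.84 × (−£366 billion) = +£307.44 billion.
Expenditure multiplier = 1/(1 − c + m) = 1/(1 − 0.84 + 0.06) = 1/0.22 ≈ 4.545.
The tax multiplier is −c × k ≈ −3.818, so ΔY = k × (−c·ΔT) = (+£307.44 billion) / 0.22 ≈ +£1,397 billion.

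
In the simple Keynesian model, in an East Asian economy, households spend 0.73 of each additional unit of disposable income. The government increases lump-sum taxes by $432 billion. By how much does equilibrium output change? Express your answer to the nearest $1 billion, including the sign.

−$1,168 billion

A lump-sum tax change of +$432 billion shifts disposable income by −$432 billion; first-round consumption changes by −c × ΔT = −0.73 × (+$432 billion) = −$315.36 billion.
Expenditure multiplier = 1/(1 − MPC) = 1/(1 − 0.73) = 1/0.27 ≈ 3.704.
The tax multiplier is −c × k ≈ −2.704, so ΔY = k × (−c·ΔT) = (−$315.36 billion) / 0.27 = −$1,168 billion.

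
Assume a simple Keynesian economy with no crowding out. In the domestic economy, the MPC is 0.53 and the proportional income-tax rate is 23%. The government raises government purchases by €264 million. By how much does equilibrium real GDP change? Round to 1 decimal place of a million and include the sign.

+€446.0 million

Government-spending multiplier = 1/(1 − c(1−t)) = 1/(1 − 0.53×0.77) = 1/0.5919 ≈ 1.689.
ΔY = k × ΔG = (+€264 million) / 0.5919 ≈ +€446 million.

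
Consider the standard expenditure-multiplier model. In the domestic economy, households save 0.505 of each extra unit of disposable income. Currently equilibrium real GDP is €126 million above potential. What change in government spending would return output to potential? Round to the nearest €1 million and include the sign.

MPC = 1 − MPS = 1 − 0.505 = 0.495.
Spending multiplier = 1/(1 − MPC) = 1/(1 − 0.495) = 1/0.505 ≈ 1.98.
Need ΔY = −€126 million, so ΔG = ΔY/k = (−€126 million) × 0.505 ≈ −€64 million.
The government should cut government spending by €64 million.

−€64 million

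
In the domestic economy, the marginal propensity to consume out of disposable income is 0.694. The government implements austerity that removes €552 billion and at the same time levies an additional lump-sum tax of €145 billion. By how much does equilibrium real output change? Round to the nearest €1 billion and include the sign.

−€2,133 billion

Expenditure multiplier = 1/(1 − MPC) = 1/(1 − 0.694) = 1/0.306 ≈ 3.268.
ΔG contributes k·ΔG = (−€552 billion) / 0.306 ≈ −€1,803.9 billion.
ΔT of +€145 billion changes first-round spending by −c·ΔT = −€100.63 billion, contributing k·(−c·ΔT) = (−€100.63 billion) / 0.306 ≈ −€328.9 billion.
Net ΔY = k(ΔG − c·ΔT) = (−€652.63 billion) / 0.306 ≈ −€2,133 billion.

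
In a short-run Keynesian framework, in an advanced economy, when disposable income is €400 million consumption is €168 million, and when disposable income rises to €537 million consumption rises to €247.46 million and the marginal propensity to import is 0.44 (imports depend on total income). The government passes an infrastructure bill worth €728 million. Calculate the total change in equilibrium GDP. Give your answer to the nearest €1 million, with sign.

+€847 million

MPC = ΔC/ΔYd = (247.46 − 168)/(537 − 400) = 79.46/137 = 0.58.
Government-spending multiplier = 1/(1 − c + m) = 1/(1 − 0.58 + 0.44) = 1/0.86 ≈ 1.163.
ΔY = k × ΔG = (+€728 million) / 0.86 ≈ +€847 million.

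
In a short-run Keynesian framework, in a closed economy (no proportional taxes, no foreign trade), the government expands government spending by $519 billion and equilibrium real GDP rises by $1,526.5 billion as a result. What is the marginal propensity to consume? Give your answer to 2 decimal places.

0.66

Implied spending multiplier k = ΔY/ΔG = 1,526.5/519 ≈ 2.9412.
Since k = 1/(1 − MPC), MPC = 1 − 1/k = 1 − ΔG/ΔY = 1 − 519/1,526.5 ≈ 0.66.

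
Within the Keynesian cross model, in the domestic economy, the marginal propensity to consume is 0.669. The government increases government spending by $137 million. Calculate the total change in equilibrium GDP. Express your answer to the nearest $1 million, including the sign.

Expenditure multiplier = 1/(1 − MPC) = 1/(1 − 0.669) = 1/0.331 ≈ 3.021.
ΔY = k × ΔG = (+$137 million) / 0.331 ≈ +$414 million.

+$414 million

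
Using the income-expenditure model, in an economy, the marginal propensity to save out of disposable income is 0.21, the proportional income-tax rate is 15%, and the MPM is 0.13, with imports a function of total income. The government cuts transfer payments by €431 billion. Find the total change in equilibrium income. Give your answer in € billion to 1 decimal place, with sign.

−€742.6 billion

MPC = 1 − MPS = 1 − 0.21 = 0.79.
The transfer change shifts disposable income by −€431 billion, so first-round consumption changes by c·ΔTR = 0.79 × (−€431 billion) = −€340.49 billion.
Expenditure multiplier = 1/(1 − c(1−t) + m) = 1/(1 − 0.79×0.85 + 0.13) = 1/0.4585 ≈ 2.181.
The transfer multiplier is c × k ≈ 1.723, so ΔY = k × (c·ΔTR) = (−€340.49 billion) / 0.4585 ≈ −€742.6 billion.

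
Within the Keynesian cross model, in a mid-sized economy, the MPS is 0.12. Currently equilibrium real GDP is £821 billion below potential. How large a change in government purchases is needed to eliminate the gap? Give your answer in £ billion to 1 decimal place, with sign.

MPC = 1 − MPS = 1 − 0.12 = 0.88.
Spending multiplier = 1/(1 − MPC) = 1/(1 − 0.88) = 1/0.12 ≈ 8.333.
Need ΔY = +£821 billion, so ΔG = ΔY/k = (+£821 billion) × 0.12 ≈ +£98.5 billion.
The government should increase government purchases by £98.5 billion.

+£98.5 billion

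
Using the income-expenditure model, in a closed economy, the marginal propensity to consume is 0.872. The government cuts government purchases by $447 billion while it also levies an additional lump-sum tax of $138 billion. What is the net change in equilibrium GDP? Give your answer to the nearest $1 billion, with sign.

Expenditure multiplier = 1/(1 − MPC) = 1/(1 − 0.872) = 1/0.128 ≈ 7.813.
ΔG contributes k·ΔG = (−$447 billion) / 0.128 ≈ −$3,492.2 billion.
ΔT of +$138 billion changes first-round spending by −c·ΔT = −$120.336 billion, contributing k·(−c·ΔT) = (−$120.336 billion) / 0.128 ≈ −$940.1 billion.
Net ΔY = k(ΔG − c·ΔT) = (−$567.336 billion) / 0.128 ≈ −$4,432 billion.

−$4,432 billion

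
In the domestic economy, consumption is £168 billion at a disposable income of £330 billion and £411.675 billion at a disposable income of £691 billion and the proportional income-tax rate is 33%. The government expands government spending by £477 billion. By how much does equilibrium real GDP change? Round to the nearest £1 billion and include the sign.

MPC = ΔC/ΔYd = (411.675 − 168)/(691 − 330) = 243.675/361 = 0.675.
Government-spending multiplier = 1/(1 − c(1−t)) = 1/(1 − 0.675×0.67) = 1/0.54775 ≈ 1.826.
ΔY = k × ΔG = (+£477 billion) / 0.54775 ≈ +£871 billion.

+£871 billion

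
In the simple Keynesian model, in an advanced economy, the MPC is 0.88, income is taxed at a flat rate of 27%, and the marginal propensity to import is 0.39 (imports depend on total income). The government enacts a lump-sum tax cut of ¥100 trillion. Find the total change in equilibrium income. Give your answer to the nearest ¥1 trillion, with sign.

+¥118 trillion

A lump-sum tax change of −¥100 trillion shifts disposable income by +¥100 trillion; first-round consumption changes by −c × ΔT = −0.88 × (−¥100 trillion) = +¥88 trillion.
Expenditure multiplier = 1/(1 − c(1−t) + m) = 1/(1 − 0.88×0.73 + 0.39) = 1/0.7476 ≈ 1.338.
The tax multiplier is −c × k ≈ −1.177, so ΔY = k × (−c·ΔT) = (+¥88 trillion) / 0.7476 ≈ +¥118 trillion.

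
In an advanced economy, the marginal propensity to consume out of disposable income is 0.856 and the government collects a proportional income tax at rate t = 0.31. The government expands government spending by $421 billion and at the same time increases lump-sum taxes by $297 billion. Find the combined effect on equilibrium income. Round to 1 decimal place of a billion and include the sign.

+$407.4 billion

Expenditure multiplier = 1/(1 − c(1−t)) = 1/(1 − 0.856×0.69) = 1/0.40936 ≈ 2.443.
ΔG contributes k·ΔG = (+$421 billion) / 0.40936 ≈ +$1,028.4 billion.
ΔT of +$297 billion changes first-round spending by −c·ΔT = −$254.232 billion, contributing k·(−c·ΔT) = (−$254.232 billion) / 0.40936 ≈ −$621 billion.
Net ΔY = k(ΔG − c·ΔT) = (+$166.768 billion) / 0.40936 ≈ +$407.4 billion.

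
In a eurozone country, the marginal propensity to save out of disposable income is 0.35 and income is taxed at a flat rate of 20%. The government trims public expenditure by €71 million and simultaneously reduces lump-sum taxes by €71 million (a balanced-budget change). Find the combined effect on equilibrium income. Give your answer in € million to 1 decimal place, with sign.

MPC = 1 − MPS = 1 − 0.35 = 0.65.
Expenditure multiplier = 1/(1 − c(1−t)) = 1/(1 − 0.65×0.8) = 1/0.48 ≈ 2.083.
ΔG contributes k·ΔG = (−€71 million) / 0.48 ≈ −€147.9 million.
ΔT of −€71 million changes first-round spending by −c·ΔT = +€46.15 million, contributing k·(−c·ΔT) = (+€46.15 million) / 0.48 ≈ +€96.1 million.
Net ΔY = k(ΔG − c·ΔT) = (−€24.85 million) / 0.48 ≈ −€51.8 million.

−€51.8 million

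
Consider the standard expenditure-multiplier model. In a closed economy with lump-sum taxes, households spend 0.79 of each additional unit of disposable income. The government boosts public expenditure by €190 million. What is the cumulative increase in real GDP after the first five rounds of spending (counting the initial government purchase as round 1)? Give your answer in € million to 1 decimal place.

€626.4 million

Round 1 adds ΔG = €190 million; each later round is MPC = 0.79 times the previous.
After 5 rounds: 190 + 150.1 + 118.579 + 93.67741 + 74.0051539 = ΔG·(1 − c^5)/(1 − c) = 190 × (1 − 0.3077056399)/0.21 ≈ €626.4 million.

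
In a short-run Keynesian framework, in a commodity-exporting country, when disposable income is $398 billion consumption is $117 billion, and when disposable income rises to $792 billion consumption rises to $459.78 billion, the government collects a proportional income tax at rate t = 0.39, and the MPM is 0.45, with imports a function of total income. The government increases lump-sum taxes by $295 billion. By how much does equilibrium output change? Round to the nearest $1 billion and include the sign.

MPC = ΔC/ΔYd = (459.78 − 117)/(792 − 398) = 342.78/394 = 0.87.
A lump-sum tax change of +$295 billion shifts disposable income by −$295 billion; first-round consumption changes by −c × ΔT = −0.87 × (+$295 billion) = −$256.65 billion.
Expenditure multiplier = 1/(1 − c(1−t) + m) = 1/(1 − 0.87×0.61 + 0.45) = 1/0.9193 ≈ 1.088.
The tax multiplier is −c × k ≈ −0.946, so ΔY = k × (−c·ΔT) = (−$256.65 billion) / 0.9193 ≈ −$279 billion.

−$279 billion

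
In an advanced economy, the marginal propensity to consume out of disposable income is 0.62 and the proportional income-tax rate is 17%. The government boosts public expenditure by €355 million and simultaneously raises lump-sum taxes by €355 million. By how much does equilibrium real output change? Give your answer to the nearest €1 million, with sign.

Expenditure multiplier = 1/(1 − c(1−t)) = 1/(1 − 0.62×0.83) = 1/0.4854 ≈ 2.06.
ΔG contributes k·ΔG = (+€355 million) / 0.4854 ≈ +€731.4 million.
ΔT of +€355 million changes first-round spending by −c·ΔT = −€220.1 million, contributing k·(−c·ΔT) = (−€220.1 million) / 0.4854 ≈ −€453.4 million.
Net ΔY = k(ΔG − c·ΔT) = (+€134.9 million) / 0.4854 ≈ +€278 million.

+€278 million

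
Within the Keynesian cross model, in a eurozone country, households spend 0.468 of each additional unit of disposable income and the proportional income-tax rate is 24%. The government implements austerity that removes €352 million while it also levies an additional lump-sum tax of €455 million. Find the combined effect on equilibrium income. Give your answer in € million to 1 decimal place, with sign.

−€876.8 million

Expenditure multiplier = 1/(1 − c(1−t)) = 1/(1 − 0.468×0.76) = 1/0.64432 ≈ 1.552.
ΔG contributes k·ΔG = (−€352 million) / 0.64432 ≈ −€546.3 million.
ΔT of +€455 million changes first-round spending by −c·ΔT = −€212.94 million, contributing k·(−c·ΔT) = (−€212.94 million) / 0.64432 ≈ −€330.5 million.
Net ΔY = k(ΔG − c·ΔT) = (−€564.94 million) / 0.64432 ≈ −€876.8 million.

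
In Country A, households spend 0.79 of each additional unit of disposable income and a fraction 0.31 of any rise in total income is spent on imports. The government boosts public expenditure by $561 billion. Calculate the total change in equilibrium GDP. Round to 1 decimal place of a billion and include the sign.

Expenditure multiplier = 1/(1 − c + m) = 1/(1 − 0.79 + 0.31) = 1/0.52 ≈ 1.923.
ΔY = k × ΔG = (+$561 billion) / 0.52 ≈ +$1,078.8 billion.

+$1,078.8 billion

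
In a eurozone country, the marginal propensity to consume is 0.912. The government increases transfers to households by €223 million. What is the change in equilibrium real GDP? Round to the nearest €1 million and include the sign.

The transfer change shifts disposable income by +€223 million, so first-round consumption changes by c·ΔTR = 0.912 × (+€223 million) = +€203.376 million.
Expenditure multiplier = 1/(1 − MPC) = 1/(1 − 0.912) = 1/0.088 ≈ 11.364.
The transfer multiplier is c × k ≈ 10.364, so ΔY = k × (c·ΔTR) = (+€203.376 million) / 0.088 ≈ +€2,311 million.

+€2,311 million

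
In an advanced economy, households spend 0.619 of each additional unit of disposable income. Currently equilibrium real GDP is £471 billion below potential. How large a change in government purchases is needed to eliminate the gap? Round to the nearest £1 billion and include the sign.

Spending multiplier = 1/(1 − MPC) = 1/(1 − 0.619) = 1/0.381 ≈ 2.625.
Need ΔY = +£471 billion, so ΔG = ΔY/k = (+£471 billion) × 0.381 ≈ +£179 billion.
The government should increase government purchases by £179 billion.

+£179 billion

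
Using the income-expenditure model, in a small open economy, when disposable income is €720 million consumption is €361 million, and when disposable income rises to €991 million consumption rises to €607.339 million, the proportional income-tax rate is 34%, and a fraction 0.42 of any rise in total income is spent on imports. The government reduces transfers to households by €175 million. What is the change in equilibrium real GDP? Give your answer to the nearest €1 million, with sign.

−€194 million

MPC = ΔC/ΔYd = (607.339 − 361)/(991 − 720) = 246.339/271 = 0.909.
The transfer change shifts disposable income by −€175 million, so first-round consumption changes by c·ΔTR = 0.909 × (−€175 million) = −€159.075 million.
Expenditure multiplier = 1/(1 − c(1−t) + m) = 1/(1 − 0.909×0.66 + 0.42) = 1/0.82006 ≈ 1.219.
The transfer multiplier is c × k ≈ 1.108, so ΔY = k × (c·ΔTR) = (−€159.075 million) / 0.82006 ≈ −€194 million.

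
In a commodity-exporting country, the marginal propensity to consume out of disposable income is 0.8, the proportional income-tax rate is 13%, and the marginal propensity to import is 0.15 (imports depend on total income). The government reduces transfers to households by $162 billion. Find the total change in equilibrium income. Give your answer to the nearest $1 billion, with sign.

The transfer change shifts disposable income by −$162 billion, so first-round consumption changes by c·ΔTR = 0.8 × (−$162 billion) = −$129.6 billion.
Expenditure multiplier = 1/(1 − c(1−t) + m) = 1/(1 − 0.8×0.87 + 0.15) = 1/0.454 ≈ 2.203.
The transfer multiplier is c × k ≈ 1.762, so ΔY = k × (c·ΔTR) = (−$129.6 billion) / 0.454 ≈ −$285 billion.

−$285 billion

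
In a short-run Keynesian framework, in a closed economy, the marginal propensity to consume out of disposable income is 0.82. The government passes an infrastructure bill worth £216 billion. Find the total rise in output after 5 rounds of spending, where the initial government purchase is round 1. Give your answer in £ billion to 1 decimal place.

£755.1 billion

Round 1 adds ΔG = £216 billion; each later round is MPC = 0.82 times the previous.
After 5 rounds: 216 + 177.12 + 145.2384 + 119.095488 + 97.65830016 = ΔG·(1 − c^5)/(1 − c) = 216 × (1 − 0.3707398432)/0.18 ≈ £755.1 billion.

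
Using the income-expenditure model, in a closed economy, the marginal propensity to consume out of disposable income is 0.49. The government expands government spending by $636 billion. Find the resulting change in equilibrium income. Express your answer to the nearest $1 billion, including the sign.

Government-spending multiplier = 1/(1 − MPC) = 1/(1 − 0.49) = 1/0.51 ≈ 1.961.
ΔY = k × ΔG = (+$636 billion) / 0.51 ≈ +$1,247 billion.

+$1,247 billion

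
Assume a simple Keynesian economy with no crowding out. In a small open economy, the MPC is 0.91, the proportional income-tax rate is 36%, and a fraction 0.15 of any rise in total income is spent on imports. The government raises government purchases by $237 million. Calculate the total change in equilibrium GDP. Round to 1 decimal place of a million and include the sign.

+$417.5 million

Spending multiplier = 1/(1 − c(1−t) + m) = 1/(1 − 0.91×0.64 + 0.15) = 1/0.5676 ≈ 1.762.
ΔY = k × ΔG = (+$237 million) / 0.5676 ≈ +$417.5 million.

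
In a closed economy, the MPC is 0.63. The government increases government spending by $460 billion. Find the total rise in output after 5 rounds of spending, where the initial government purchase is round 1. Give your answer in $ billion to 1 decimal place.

$1,119.9 billion

Round 1 adds ΔG = $460 billion; each later round is MPC = 0.63 times the previous.
After 5 rounds: 460 + 289.8 + 182.574 + 115.02162 + 72.4636206 = ΔG·(1 − c^5)/(1 − c) = 460 × (1 − 0.0992436543)/0.37 ≈ $1,119.9 billion.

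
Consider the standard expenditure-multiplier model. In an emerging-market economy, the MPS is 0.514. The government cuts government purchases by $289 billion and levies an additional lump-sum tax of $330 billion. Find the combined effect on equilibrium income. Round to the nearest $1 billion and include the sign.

−$874 billion

MPC = 1 − MPS = 1 − 0.514 = 0.486.
Expenditure multiplier = 1/(1 − MPC) = 1/(1 − 0.486) = 1/0.514 ≈ 1.946.
ΔG contributes k·ΔG = (−$289 billion) / 0.514 ≈ −$562.3 billion.
ΔT of +$330 billion changes first-round spending by −c·ΔT = −$160.38 billion, contributing k·(−c·ΔT) = (−$160.38 billion) / 0.514 ≈ −$312 billion.
Net ΔY = k(ΔG − c·ΔT) = (−$449.38 billion) / 0.514 ≈ −$874 billion.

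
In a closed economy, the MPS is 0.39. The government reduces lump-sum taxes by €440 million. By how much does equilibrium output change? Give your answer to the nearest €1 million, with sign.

MPC = 1 − MPS = 1 − 0.39 = 0.61.
A lump-sum tax change of −€440 million shifts disposable income by +€440 million; first-round consumption changes by −c × ΔT = −0.61 × (−€440 million) = +€268.4 million.
Expenditure multiplier = 1/(1 − MPC) = 1/(1 − 0.61) = 1/0.39 ≈ 2.564.
The tax multiplier is −c × k ≈ −1.564, so ΔY = k × (−c·ΔT) = (+€268.4 million) / 0.39 ≈ +€688 million.

+€688 million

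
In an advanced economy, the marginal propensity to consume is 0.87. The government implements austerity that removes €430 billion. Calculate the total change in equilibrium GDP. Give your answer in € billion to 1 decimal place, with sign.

Spending multiplier = 1/(1 − MPC) = 1/(1 − 0.87) = 1/0.13 ≈ 7.692.
ΔY = k × ΔG = (−€430 billion) / 0.13 ≈ −€3,307.7 billion.

−€3,307.7 billion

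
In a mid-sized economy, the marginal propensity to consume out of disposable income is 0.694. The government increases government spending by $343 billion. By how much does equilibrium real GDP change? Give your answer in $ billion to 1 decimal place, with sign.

+$1,120.9 billion

Government-spending multiplier = 1/(1 − MPC) = 1/(1 − 0.694) = 1/0.306 ≈ 3.268.
ΔY = k × ΔG = (+$343 billion) / 0.306 ≈ +$1,120.9 billion.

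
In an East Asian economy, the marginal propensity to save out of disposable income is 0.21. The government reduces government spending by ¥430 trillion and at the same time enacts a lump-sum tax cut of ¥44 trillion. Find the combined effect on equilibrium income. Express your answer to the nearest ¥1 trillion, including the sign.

MPC = 1 − MPS = 1 − 0.21 = 0.79.
Expenditure multiplier = 1/(1 − MPC) = 1/(1 − 0.79) = 1/0.21 ≈ 4.762.
ΔG contributes k·ΔG = (−¥430 trillion) / 0.21 ≈ −¥2,047.6 trillion.
ΔT of −¥44 trillion changes first-round spending by −c·ΔT = +¥34.76 trillion, contributing k·(−c·ΔT) = (+¥34.76 trillion) / 0.21 ≈ +¥165.5 trillion.
Net ΔY = k(ΔG − c·ΔT) = (−¥395.24 trillion) / 0.21 ≈ −¥1,882 trillion.

−¥1,882 trillion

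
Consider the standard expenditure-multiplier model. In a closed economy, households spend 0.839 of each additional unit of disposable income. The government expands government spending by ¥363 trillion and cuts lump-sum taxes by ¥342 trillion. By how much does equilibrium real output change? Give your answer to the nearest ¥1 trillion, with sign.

+¥4,037 trillion

Expenditure multiplier = 1/(1 − MPC) = 1/(1 − 0.839) = 1/0.161 ≈ 6.211.
ΔG contributes k·ΔG = (+¥363 trillion) / 0.161 ≈ +¥2,254.7 trillion.
ΔT of −¥342 trillion changes first-round spending by −c·ΔT = +¥286.938 trillion, contributing k·(−c·ΔT) = (+¥286.938 trillion) / 0.161 ≈ +¥1,782.2 trillion.
Net ΔY = k(ΔG − c·ΔT) = (+¥649.938 trillion) / 0.161 ≈ +¥4,037 trillion.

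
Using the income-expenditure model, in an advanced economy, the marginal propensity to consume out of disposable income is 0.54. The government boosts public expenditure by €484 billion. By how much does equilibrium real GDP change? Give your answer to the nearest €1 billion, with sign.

+€1,052 billion

Expenditure multiplier = 1/(1 − MPC) = 1/(1 − 0.54) = 1/0.46 ≈ 2.174.
ΔY = k × ΔG = (+€484 billion) / 0.46 ≈ +€1,052 billion.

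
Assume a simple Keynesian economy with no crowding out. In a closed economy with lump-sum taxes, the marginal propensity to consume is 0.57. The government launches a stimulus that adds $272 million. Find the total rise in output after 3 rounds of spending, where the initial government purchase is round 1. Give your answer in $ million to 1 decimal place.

$515.4 million

Round 1 adds ΔG = $272 million; each later round is MPC = 0.57 times the previous.
After 3 rounds: 272 + 155.04 + 88.3728 = ΔG·(1 − c^3)/(1 − c) = 272 × (1 − 0.185193)/0.43 ≈ $515.4 million.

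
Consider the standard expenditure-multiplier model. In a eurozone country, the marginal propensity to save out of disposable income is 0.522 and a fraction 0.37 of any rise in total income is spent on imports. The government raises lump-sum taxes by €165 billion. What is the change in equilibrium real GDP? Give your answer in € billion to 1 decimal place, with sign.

−€88.4 billion

MPC = 1 − MPS = 1 − 0.522 = 0.478.
A lump-sum tax change of +€165 billion shifts disposable income by −€165 billion; first-round consumption changes by −c × ΔT = −0.478 × (+€165 billion) = −€78.87 billion.
Expenditure multiplier = 1/(1 − c + m) = 1/(1 − 0.478 + 0.37) = 1/0.892 ≈ 1.121.
The tax multiplier is −c × k ≈ −0.536, so ΔY = k × (−c·ΔT) = (−€78.87 billion) / 0.892 ≈ −€88.4 billion.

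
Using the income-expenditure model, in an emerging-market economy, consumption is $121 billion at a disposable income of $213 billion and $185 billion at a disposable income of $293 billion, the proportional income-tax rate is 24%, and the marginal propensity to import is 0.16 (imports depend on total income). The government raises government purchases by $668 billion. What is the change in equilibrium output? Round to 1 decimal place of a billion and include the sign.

MPC = ΔC/ΔYd = (185 − 121)/(293 − 213) = 64/80 = 0.8.
Expenditure multiplier = 1/(1 − c(1−t) + m) = 1/(1 − 0.8×0.76 + 0.16) = 1/0.552 ≈ 1.812.
ΔY = k × ΔG = (+$668 billion) / 0.552 ≈ +$1,210.1 billion.

+$1,210.1 billion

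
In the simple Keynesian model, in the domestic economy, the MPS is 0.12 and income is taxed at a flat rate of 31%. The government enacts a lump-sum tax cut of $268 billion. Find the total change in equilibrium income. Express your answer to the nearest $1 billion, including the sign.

+$600 billion

MPC = 1 − MPS = 1 − 0.12 = 0.88.
A lump-sum tax change of −$268 billion shifts disposable income by +$268 billion; first-round consumption changes by −c × ΔT = −0.88 × (−$268 billion) = +$235.84 billion.
Expenditure multiplier = 1/(1 − c(1−t)) = 1/(1 − 0.88×0.69) = 1/0.3928 ≈ 2.546.
The tax multiplier is −c × k ≈ −2.24, so ΔY = k × (−c·ΔT) = (+$235.84 billion) / 0.3928 ≈ +$600 billion.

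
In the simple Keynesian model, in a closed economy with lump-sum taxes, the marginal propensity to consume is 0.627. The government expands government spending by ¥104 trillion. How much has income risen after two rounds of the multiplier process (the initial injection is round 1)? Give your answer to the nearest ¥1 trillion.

Round 1 adds ΔG = ¥104 trillion; each later round is MPC = 0.627 times the previous.
After 2 rounds: 104 + 65.208 = ΔG·(1 − c^2)/(1 − c) = 104 × (1 − 0.393129)/0.373 ≈ ¥169 trillion.

¥169 trillion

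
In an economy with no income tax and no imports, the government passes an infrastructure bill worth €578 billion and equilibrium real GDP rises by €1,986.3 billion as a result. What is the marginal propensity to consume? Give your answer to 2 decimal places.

0.71

Implied spending multiplier k = ΔY/ΔG = 1,986.3/578 ≈ 3.4365.
Since k = 1/(1 − MPC), MPC = 1 − 1/k = 1 − ΔG/ΔY = 1 − 578/1,986.3 ≈ 0.71.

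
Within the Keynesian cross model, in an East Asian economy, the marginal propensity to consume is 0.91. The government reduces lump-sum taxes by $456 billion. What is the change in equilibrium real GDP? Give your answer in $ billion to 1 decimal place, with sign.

A lump-sum tax change of −$456 billion shifts disposable income by +$456 billion; first-round consumption changes by −c × ΔT = −0.91 × (−$456 billion) = +$414.96 billion.
Expenditure multiplier = 1/(1 − MPC) = 1/(1 − 0.91) = 1/0.09 ≈ 11.111.
The tax multiplier is −c × k ≈ −10.111, so ΔY = k × (−c·ΔT) = (+$414.96 billion) / 0.09 ≈ +$4,610.7 billion.

+$4,610.7 billion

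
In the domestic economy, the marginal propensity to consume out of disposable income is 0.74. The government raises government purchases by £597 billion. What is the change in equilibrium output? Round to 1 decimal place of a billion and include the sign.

+£2,296.2 billion

Expenditure multiplier = 1/(1 − MPC) = 1/(1 − 0.74) = 1/0.26 ≈ 3.846.
ΔY = k × ΔG = (+£597 billion) / 0.26 ≈ +£2,296.2 billion.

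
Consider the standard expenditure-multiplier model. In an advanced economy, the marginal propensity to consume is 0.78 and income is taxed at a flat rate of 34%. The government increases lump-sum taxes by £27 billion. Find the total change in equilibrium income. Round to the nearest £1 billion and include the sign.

−£43 billion

A lump-sum tax change of +£27 billion shifts disposable income by −£27 billion; first-round consumption changes by −c × ΔT = −0.78 × (+£27 billion) = −£21.06 billion.
Expenditure multiplier = 1/(1 − c(1−t)) = 1/(1 − 0.78×0.66) = 1/0.4852 ≈ 2.061.
The tax multiplier is −c × k ≈ −1.608, so ΔY = k × (−c·ΔT) = (−£21.06 billion) / 0.4852 ≈ −£43 billion.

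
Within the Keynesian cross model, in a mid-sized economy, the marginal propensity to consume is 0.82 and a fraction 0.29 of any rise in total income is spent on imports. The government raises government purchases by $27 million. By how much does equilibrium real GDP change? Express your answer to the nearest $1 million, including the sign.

+$57 million

Expenditure multiplier = 1/(1 − c + m) = 1/(1 − 0.82 + 0.29) = 1/0.47 ≈ 2.128.
ΔY = k × ΔG = (+$27 million) / 0.47 ≈ +$57 million.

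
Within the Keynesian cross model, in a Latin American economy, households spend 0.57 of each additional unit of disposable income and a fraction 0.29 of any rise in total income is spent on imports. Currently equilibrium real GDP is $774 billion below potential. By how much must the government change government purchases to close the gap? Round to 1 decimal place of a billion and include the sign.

+$557.3 billion

Spending multiplier = 1/(1 − c + m) = 1/(1 − 0.57 + 0.29) = 1/0.72 ≈ 1.389.
Need ΔY = +$774 billion, so ΔG = ΔY/k = (+$774 billion) × 0.72 ≈ +$557.3 billion.
The government should increase government purchases by $557.3 billion.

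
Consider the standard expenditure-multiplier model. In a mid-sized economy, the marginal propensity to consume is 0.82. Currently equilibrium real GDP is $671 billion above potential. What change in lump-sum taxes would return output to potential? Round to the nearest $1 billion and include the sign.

+$147 billion

Spending multiplier = 1/(1 − MPC) = 1/(1 − 0.82) = 1/0.18 ≈ 5.556.
Tax multiplier = −c·k = −0.82/0.18 ≈ −4.556. Need ΔY = −$671 billion, so ΔT = ΔY/(−c·k) = −(−$671 billion) × 0.18 / 0.82 ≈ +$147 billion.
The government should raise lump-sum taxes by $147 billion.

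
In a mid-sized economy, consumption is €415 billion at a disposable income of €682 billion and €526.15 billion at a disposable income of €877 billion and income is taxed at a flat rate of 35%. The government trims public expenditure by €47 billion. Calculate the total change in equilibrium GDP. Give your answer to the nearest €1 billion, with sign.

MPC = ΔC/ΔYd = (526.15 − 415)/(877 − 682) = 111.15/195 = 0.57.
Expenditure multiplier = 1/(1 − c(1−t)) = 1/(1 − 0.57×0.65) = 1/0.6295 ≈ 1.589.
ΔY = k × ΔG = (−€47 billion) / 0.6295 ≈ −€75 billion.

−€75 billion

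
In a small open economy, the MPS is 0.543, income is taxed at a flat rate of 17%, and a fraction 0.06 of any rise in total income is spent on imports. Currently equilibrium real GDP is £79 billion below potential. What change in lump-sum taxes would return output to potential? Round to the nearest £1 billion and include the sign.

−£118 billion

MPC = 1 − MPS = 1 − 0.543 = 0.457.
Spending multiplier = 1/(1 − c(1−t) + m) = 1/(1 − 0.457×0.83 + 0.06) = 1/0.68069 ≈ 1.469.
Tax multiplier = −c·k = −0.457/0.68069 ≈ −0.671. Need ΔY = +£79 billion, so ΔT = ΔY/(−c·k) = −(+£79 billion) × 0.68069 / 0.457 ≈ −£118 billion.
The government should cut lump-sum taxes by £118 billion.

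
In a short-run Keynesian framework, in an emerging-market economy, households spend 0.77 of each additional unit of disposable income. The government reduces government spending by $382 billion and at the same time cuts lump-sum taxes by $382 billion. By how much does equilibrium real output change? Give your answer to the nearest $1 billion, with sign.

Expenditure multiplier = 1/(1 − MPC) = 1/(1 − 0.77) = 1/0.23 ≈ 4.348.
ΔG contributes k·ΔG = (−$382 billion) / 0.23 ≈ −$1,660.9 billion.
ΔT of −$382 billion changes first-round spending by −c·ΔT = +$294.14 billion, contributing k·(−c·ΔT) = (+$294.14 billion) / 0.23 ≈ +$1,278.9 billion.
With ΔG = ΔT and no other leakages, the balanced-budget multiplier is 1, so ΔY = ΔG = −$382 billion.

−$382 billion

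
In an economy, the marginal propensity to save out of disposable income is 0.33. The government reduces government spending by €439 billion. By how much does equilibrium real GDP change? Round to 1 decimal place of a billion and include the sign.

−€1,330.3 billion

MPC = 1 − MPS = 1 − 0.33 = 0.67.
Government-spending multiplier = 1/(1 − MPC) = 1/(1 − 0.67) = 1/0.33 ≈ 3.03.
ΔY = k × ΔG = (−€439 billion) / 0.33 ≈ −€1,330.3 billion.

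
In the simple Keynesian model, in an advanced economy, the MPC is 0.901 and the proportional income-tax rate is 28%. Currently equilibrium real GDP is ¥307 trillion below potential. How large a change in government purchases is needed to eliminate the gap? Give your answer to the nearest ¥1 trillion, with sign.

+¥108 trillion

Spending multiplier = 1/(1 − c(1−t)) = 1/(1 − 0.901×0.72) = 1/0.35128 ≈ 2.847.
Need ΔY = +¥307 trillion, so ΔG = ΔY/k = (+¥307 trillion) × 0.35128 ≈ +¥108 trillion.
The government should increase government purchases by ¥108 trillion.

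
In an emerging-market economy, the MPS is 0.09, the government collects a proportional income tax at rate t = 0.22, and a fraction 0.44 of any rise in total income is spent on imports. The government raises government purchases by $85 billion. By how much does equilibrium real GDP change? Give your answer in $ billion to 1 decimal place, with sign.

+$116.4 billion

MPC = 1 − MPS = 1 − 0.09 = 0.91.
Spending multiplier = 1/(1 − c(1−t) + m) = 1/(1 − 0.91×0.78 + 0.44) = 1/0.7302 ≈ 1.369.
ΔY = k × ΔG = (+$85 billion) / 0.7302 ≈ +$116.4 billion.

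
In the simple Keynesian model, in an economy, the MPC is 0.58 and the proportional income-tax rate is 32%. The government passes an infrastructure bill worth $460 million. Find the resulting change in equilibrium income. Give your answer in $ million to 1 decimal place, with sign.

+$759.6 million

Expenditure multiplier = 1/(1 − c(1−t)) = 1/(1 − 0.58×0.68) = 1/0.6056 ≈ 1.651.
ΔY = k × ΔG = (+$460 million) / 0.6056 ≈ +$759.6 million.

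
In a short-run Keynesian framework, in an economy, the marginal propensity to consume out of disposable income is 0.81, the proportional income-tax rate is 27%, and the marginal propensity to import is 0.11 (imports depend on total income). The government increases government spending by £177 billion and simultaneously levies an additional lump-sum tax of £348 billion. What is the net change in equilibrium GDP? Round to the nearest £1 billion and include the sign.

Expenditure multiplier = 1/(1 − c(1−t) + m) = 1/(1 − 0.81×0.73 + 0.11) = 1/0.5187 ≈ 1.928.
ΔG contributes k·ΔG = (+£177 billion) / 0.5187 ≈ +£341.2 billion.
ΔT of +£348 billion changes first-round spending by −c·ΔT = −£281.88 billion, contributing k·(−c·ΔT) = (−£281.88 billion) / 0.5187 ≈ −£543.4 billion.
Net ΔY = k(ΔG − c·ΔT) = (−£104.88 billion) / 0.5187 ≈ −£202 billion.

−£202 billion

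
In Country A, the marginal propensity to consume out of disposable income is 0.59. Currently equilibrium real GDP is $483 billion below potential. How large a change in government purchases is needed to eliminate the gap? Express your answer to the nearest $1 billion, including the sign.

+$198 billion

Spending multiplier = 1/(1 − MPC) = 1/(1 − 0.59) = 1/0.41 ≈ 2.439.
Need ΔY = +$483 billion, so ΔG = ΔY/k = (+$483 billion) × 0.41 ≈ +$198 billion.
The government should increase government purchases by $198 billion.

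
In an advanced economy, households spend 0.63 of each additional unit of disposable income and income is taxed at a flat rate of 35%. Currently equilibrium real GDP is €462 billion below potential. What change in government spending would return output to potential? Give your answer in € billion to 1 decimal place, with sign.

+€272.8 billion

Spending multiplier = 1/(1 − c(1−t)) = 1/(1 − 0.63×0.65) = 1/0.5905 ≈ 1.693.
Need ΔY = +€462 billion, so ΔG = ΔY/k = (+€462 billion) × 0.5905 ≈ +€272.8 billion.
The government should increase government spending by €272.8 billion.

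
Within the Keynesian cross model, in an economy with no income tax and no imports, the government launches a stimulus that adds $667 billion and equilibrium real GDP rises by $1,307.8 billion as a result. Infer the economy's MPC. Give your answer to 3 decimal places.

0.490

Implied spending multiplier k = ΔY/ΔG = 1,307.8/667 ≈ 1.9607.
Since k = 1/(1 − MPC), MPC = 1 − 1/k = 1 − ΔG/ΔY = 1 − 667/1,307.8 ≈ 0.490.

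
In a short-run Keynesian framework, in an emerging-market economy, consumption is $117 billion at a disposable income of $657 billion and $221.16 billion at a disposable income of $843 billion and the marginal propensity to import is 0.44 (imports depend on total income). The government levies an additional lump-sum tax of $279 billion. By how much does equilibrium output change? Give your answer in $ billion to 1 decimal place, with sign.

−$177.5 billion

MPC = ΔC/ΔYd = (221.16 − 117)/(843 − 657) = 104.16/186 = 0.56.
A lump-sum tax change of +$279 billion shifts disposable income by −$279 billion; first-round consumption changes by −c × ΔT = −0.56 × (+$279 billion) = −$156.24 billion.
Expenditure multiplier = 1/(1 − c + m) = 1/(1 − 0.56 + 0.44) = 1/0.88 ≈ 1.136.
The tax multiplier is −c × k ≈ −0.636, so ΔY = k × (−c·ΔT) = (−$156.24 billion) / 0.88 ≈ −$177.5 billion.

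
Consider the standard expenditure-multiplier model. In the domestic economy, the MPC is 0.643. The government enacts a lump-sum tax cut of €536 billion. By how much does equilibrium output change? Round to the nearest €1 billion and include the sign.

+€965 billion

A lump-sum tax change of −€536 billion shifts disposable income by +€536 billion; first-round consumption changes by −c × ΔT = −0.643 × (−€536 billion) = +€344.648 billion.
Expenditure multiplier = 1/(1 − MPC) = 1/(1 − 0.643) = 1/0.357 ≈ 2.801.
The tax multiplier is −c × k ≈ −1.801, so ΔY = k × (−c·ΔT) = (+€344.648 billion) / 0.357 ≈ +€965 billion.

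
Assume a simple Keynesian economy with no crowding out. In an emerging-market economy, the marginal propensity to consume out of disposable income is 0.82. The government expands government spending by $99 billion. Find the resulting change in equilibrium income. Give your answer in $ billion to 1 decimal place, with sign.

+$550.0 billion

Spending multiplier = 1/(1 − MPC) = 1/(1 − 0.82) = 1/0.18 ≈ 5.556.
ΔY = k × ΔG = (+$99 billion) / 0.18 = +$550 billion.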